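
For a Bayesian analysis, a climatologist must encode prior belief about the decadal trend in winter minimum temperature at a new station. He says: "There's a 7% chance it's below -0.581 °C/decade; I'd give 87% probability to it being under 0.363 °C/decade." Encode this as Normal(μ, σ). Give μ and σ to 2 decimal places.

μ = -0.05, σ = 0.36

The p-quantile of Normal(μ,σ) is μ + z_p·σ, with z_{0.07} = -1.476 and z_{0.87} = 1.126.
Eliminate σ: μ = (z₂·x₁ − z₁·x₂)/(z₂ − z₁) = (1.126·-0.581 − (-1.476)·0.363)/2.602 = -0.05.
Then σ = (x₂ − x₁)/(z₂ − z₁) = (0.363 − -0.581)/2.602 = 0.36.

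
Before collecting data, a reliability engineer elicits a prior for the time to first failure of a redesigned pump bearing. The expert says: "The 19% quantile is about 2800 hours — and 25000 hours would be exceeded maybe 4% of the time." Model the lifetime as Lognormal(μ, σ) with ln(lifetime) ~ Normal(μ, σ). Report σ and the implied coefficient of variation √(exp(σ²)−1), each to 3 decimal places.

σ ≈ 0.833, CV ≈ 1.001

If T ~ Lognormal(μ,σ) then ln T ~ Normal(μ,σ), so the p-quantile of ln T is μ + z_p·σ.
ln(2800) = 7.937 and ln(25000) = 10.13; z_{0.19} = -0.8779, z_{0.96} = 1.751.
σ = (10.13 − 7.937)/(1.751 − (-0.8779)) = 0.833.
μ = 7.937 − (-0.8779)·0.833 = 8.669.
CV = √(exp(σ²)−1) = √(exp(0.6937)−1) = 1.001.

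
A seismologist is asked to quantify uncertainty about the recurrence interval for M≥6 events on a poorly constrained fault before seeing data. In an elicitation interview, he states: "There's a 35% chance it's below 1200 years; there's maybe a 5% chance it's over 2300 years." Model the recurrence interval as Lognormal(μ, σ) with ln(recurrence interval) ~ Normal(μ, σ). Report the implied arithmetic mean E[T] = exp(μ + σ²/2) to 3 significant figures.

If T ~ Lognormal(μ,σ) then ln T ~ Normal(μ,σ), so the p-quantile of ln T is μ + z_p·σ.
ln(1200) = 7.09 and ln(2300) = 7.741; z_{0.35} = -0.3853, z_{0.95} = 1.645.
σ = (7.741 − 7.09)/(1.645 − (-0.3853)) = 0.320.
μ = 7.09 − (-0.3853)·0.320 = 7.214.
E[T] = exp(μ + σ²/2) = exp(7.214 + 0.0513) = 1430 years.

E[T] ≈ 1430 years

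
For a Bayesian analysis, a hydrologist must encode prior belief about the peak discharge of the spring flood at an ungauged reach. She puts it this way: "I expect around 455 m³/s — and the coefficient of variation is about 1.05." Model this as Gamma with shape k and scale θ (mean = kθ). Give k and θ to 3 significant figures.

For Gamma(k, scale θ): mean = kθ, variance = kθ², so CV = 1/√k.
CV = 1.05, hence k = 1/CV² = 0.907.
Then θ = mean/k = 455/0.907 = 502.

k ≈ 0.907, θ ≈ 502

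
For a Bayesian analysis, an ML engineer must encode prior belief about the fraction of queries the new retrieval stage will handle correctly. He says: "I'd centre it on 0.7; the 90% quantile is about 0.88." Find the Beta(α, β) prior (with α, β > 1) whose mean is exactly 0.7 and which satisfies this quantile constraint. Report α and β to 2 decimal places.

With mean 0.7 fixed, write α = 0.7s, β = 0.3s where s = α+β.
Need P(θ < 0.88) = 0.9 under Beta(0.7s, 0.3s). Normal approximation: (q−m)/√(m(1−m)/s) ≈ z_{0.9} = 1.28, so s ≈ 0.7·0.3·(1.28)²/(0.88−0.7)² = 10.6.
At s = 10.6: P(θ<0.88) ≈ 0.924. Adjusting to match 0.9 gives s ≈ 8.81.
So α = 0.7·8.81 ≈ 6.16, β = 0.3·8.81 ≈ 2.64.

α ≈ 6.16, β ≈ 2.64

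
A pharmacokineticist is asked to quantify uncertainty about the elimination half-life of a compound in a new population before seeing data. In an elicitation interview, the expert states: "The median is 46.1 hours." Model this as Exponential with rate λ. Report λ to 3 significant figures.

λ ≈ 0.015

Exponential median = ln 2 / λ, so λ = ln 2 / 46.1 = 0.015.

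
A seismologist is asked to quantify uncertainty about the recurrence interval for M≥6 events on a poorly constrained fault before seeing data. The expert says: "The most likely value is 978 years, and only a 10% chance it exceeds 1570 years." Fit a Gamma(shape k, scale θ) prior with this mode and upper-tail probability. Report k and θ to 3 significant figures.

k ≈ 9.39, θ ≈ 117

Gamma(k,θ) with k>1 has mode (k−1)θ, so θ = 978/(k−1).
Need P(X < 1570) = 0.9 with θ tied to k this way. Start at k = 2, θ = 978: P(X<1570) ≈ 0.477.
Too low — raise k to concentrate. Iterating converges to k ≈ 9.39.
Then θ = 978/(9.39−1) ≈ 117.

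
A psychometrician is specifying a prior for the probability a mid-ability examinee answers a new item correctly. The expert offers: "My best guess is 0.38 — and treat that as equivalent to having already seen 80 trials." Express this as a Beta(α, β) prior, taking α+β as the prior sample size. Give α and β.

Under the effective-sample-size interpretation, Beta(α, β) has prior mean α/(α+β) and prior sample size α+β.
So α+β = 80 and α/(α+β) = 0.38, giving α = 0.38·80 = 30.4 and β = 80 − 30.4 = 49.6.

α = 30.4, β = 49.6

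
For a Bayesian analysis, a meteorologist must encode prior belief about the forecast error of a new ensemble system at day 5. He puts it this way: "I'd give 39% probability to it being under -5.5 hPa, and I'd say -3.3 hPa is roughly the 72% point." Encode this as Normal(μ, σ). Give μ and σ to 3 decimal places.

μ = -4.787, σ = 2.552

For Normal(μ,σ), the p-quantile is μ + z_p·σ. Here z_{0.39} = -0.2793, z_{0.72} = 0.5828.
So -5.5 = μ − 0.2793σ and -3.3 = μ + 0.5828σ.
Subtracting: σ = (-3.3 − -5.5)/(0.5828 − (-0.2793)) = 2.552.
Then μ = -5.5 − (-0.2793)·2.552 = -4.787.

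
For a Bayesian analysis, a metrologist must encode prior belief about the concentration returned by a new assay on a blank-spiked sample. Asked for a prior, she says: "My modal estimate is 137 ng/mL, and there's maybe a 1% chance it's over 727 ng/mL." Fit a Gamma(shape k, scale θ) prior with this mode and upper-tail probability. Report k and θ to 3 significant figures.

k ≈ 2.38, θ ≈ 99.1

Gamma(k,θ) with k>1 has mode (k−1)θ, so θ = 137/(k−1).
Need P(X < 727) = 0.99 with θ tied to k this way. Start at k = 2, θ = 137: P(X<727) ≈ 0.969.
Too low — raise k to concentrate. Iterating converges to k ≈ 2.38.
Then θ = 137/(2.38−1) ≈ 99.1.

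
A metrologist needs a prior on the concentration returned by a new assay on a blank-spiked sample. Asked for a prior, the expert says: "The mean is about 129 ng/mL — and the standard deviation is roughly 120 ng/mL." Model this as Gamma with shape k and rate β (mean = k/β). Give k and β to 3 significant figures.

For Gamma(k, rate β): mean = k/β, variance = k/β², so CV = 1/√k.
CV = SD/mean = 120/129 = 0.9302, hence k = 1/CV² = 1.16.
Then β = k/mean = 1.16/129 = 0.00896.

k ≈ 1.16, β ≈ 0.00896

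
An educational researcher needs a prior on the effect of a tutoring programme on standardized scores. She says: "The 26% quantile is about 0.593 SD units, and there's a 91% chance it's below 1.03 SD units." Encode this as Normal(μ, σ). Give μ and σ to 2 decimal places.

For Normal(μ,σ), the p-quantile is μ + z_p·σ. Here z_{0.26} = -0.6433, z_{0.91} = 1.341.
So 0.593 = μ − 0.6433σ and 1.03 = μ + 1.341σ.
Subtracting: σ = (1.03 − 0.593)/(1.341 − (-0.6433)) = 0.22.
Then μ = 0.593 − (-0.6433)·0.22 = 0.73.

μ = 0.73, σ = 0.22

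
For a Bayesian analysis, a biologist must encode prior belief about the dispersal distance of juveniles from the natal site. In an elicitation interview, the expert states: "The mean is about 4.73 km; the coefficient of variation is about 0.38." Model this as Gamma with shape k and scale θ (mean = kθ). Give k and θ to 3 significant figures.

For Gamma(k, scale θ): mean = kθ, variance = kθ², so CV = 1/√k.
CV = 0.38, hence k = 1/CV² = 6.93.
Then θ = mean/k = 4.73/6.93 = 0.683.

k ≈ 6.93, θ ≈ 0.683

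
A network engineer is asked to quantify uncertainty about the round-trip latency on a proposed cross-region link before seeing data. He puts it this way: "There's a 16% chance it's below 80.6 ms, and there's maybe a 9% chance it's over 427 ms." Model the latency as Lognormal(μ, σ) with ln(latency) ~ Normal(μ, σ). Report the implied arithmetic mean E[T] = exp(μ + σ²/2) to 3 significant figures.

E[T] ≈ 212 ms

If T ~ Lognormal(μ,σ) then ln T ~ Normal(μ,σ), so the p-quantile of ln T is μ + z_p·σ.
ln(80.6) = 4.389 and ln(427) = 6.057; z_{0.16} = -0.9945, z_{0.91} = 1.341.
σ = (6.057 − 4.389)/(1.341 − (-0.9945)) = 0.714.
μ = 4.389 − (-0.9945)·0.714 = 5.100.
E[T] = exp(μ + σ²/2) = exp(5.100 + 0.2549) = 212 ms.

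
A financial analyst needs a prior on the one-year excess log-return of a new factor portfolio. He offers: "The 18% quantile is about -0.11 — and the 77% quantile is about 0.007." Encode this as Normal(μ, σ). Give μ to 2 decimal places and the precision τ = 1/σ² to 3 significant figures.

μ = -0.05, τ = 200

For Normal(μ,σ), the p-quantile is μ + z_p·σ. Here z_{0.18} = -0.9154, z_{0.77} = 0.7388.
So -0.11 = μ − 0.9154σ and 0.007 = μ + 0.7388σ.
Subtracting: σ = (0.007 − -0.11)/(0.7388 − (-0.9154)) = 0.07.
Then μ = -0.11 − (-0.9154)·0.07 = -0.05.
Precision τ = 1/σ² = 1/0.07073² = 200.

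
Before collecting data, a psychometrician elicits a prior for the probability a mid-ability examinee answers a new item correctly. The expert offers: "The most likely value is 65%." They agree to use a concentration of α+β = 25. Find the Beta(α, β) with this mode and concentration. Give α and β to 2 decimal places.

For α,β > 1 the Beta mode is (α−1)/(α+β−2). With α+β = 25, the mode is (α−1)/23.
Set (α−1)/23 = 0.65 → α = 1 + 0.65·23 = 15.95.
β = 25 − α = 9.05.

α = 15.95, β = 9.05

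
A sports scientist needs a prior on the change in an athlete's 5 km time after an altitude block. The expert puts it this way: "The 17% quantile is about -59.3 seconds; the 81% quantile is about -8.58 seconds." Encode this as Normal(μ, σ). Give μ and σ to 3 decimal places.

The p-quantile of Normal(μ,σ) is μ + z_p·σ, with z_{0.17} = -0.9542 and z_{0.81} = 0.8779.
Eliminate σ: μ = (z₂·x₁ − z₁·x₂)/(z₂ − z₁) = (0.8779·-59.3 − (-0.9542)·-8.58)/1.832 = -32.884.
Then σ = (x₂ − x₁)/(z₂ − z₁) = (-8.58 − -59.3)/1.832 = 27.685.

μ = -32.884, σ = 27.685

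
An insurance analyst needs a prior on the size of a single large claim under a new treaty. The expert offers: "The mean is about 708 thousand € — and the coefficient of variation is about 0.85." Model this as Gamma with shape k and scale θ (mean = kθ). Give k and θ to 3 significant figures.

k ≈ 1.38, θ ≈ 512

For Gamma(k, scale θ): mean = kθ, variance = kθ², so CV = 1/√k.
CV = 0.85, hence k = 1/CV² = 1.38.
Then θ = mean/k = 708/1.38 = 512.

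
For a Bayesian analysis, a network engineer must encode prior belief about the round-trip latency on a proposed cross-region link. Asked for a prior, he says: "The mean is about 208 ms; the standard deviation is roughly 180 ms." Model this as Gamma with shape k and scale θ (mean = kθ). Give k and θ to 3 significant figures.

k ≈ 1.34, θ ≈ 156

For Gamma(k, scale θ): mean = kθ, variance = kθ², so CV = 1/√k.
CV = SD/mean = 180/208 = 0.8654, hence k = 1/CV² = 1.34.
Then θ = mean/k = 208/1.34 = 156.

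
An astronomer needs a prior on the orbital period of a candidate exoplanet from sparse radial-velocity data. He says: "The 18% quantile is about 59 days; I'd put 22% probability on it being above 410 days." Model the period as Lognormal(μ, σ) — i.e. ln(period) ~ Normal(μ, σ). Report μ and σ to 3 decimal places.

If T ~ Lognormal(μ,σ) then ln T ~ Normal(μ,σ), so the p-quantile of ln T is μ + z_p·σ.
ln(59) = 4.078 and ln(410) = 6.016; z_{0.18} = -0.9154, z_{0.78} = 0.7722.
σ = (6.016 − 4.078)/(0.7722 − (-0.9154)) = 1.149.
μ = 4.078 − (-0.9154)·1.149 = 5.129.

μ ≈ 5.129, σ ≈ 1.149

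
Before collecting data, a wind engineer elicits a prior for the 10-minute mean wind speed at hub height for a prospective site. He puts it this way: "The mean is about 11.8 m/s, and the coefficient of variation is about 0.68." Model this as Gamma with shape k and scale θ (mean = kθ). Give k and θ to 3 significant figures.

For Gamma(k, scale θ): mean = kθ, variance = kθ², so CV = 1/√k.
CV = 0.68, hence k = 1/CV² = 2.16.
Then θ = mean/k = 11.8/2.16 = 5.46.

k ≈ 2.16, θ ≈ 5.46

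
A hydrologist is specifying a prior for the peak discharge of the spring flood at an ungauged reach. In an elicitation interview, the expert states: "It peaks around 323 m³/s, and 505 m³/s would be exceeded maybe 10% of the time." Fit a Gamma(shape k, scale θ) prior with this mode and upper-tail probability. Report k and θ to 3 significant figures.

k ≈ 10.4, θ ≈ 34.5

Gamma(k,θ) with k>1 has mode (k−1)θ, so θ = 323/(k−1).
Need P(X < 505) = 0.9 with θ tied to k this way. Start at k = 2, θ = 323: P(X<505) ≈ 0.463.
Too low — raise k to concentrate. Iterating converges to k ≈ 10.4.
Then θ = 323/(10.4−1) ≈ 34.5.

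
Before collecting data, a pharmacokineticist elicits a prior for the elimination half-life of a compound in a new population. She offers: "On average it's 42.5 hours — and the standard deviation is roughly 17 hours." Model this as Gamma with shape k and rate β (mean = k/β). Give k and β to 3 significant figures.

k ≈ 6.25, β ≈ 0.147

For Gamma(k, rate β): mean = k/β, variance = k/β², so CV = 1/√k.
CV = SD/mean = 17/42.5 = 0.4, hence k = 1/CV² = 6.25.
Then β = k/mean = 6.25/42.5 = 0.147.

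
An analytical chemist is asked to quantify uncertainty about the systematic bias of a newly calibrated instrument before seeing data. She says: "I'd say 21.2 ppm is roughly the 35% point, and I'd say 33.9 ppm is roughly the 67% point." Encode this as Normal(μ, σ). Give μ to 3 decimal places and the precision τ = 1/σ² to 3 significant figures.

For Normal(μ,σ), the p-quantile is μ + z_p·σ. Here z_{0.35} = -0.3853, z_{0.67} = 0.4399.
So 21.2 = μ − 0.3853σ and 33.9 = μ + 0.4399σ.
Subtracting: σ = (33.9 − 21.2)/(0.4399 − (-0.3853)) = 15.390.
Then μ = 21.2 − (-0.3853)·15.390 = 27.130.
Precision τ = 1/σ² = 1/15.39² = 0.00422.

μ = 27.130, τ = 0.00422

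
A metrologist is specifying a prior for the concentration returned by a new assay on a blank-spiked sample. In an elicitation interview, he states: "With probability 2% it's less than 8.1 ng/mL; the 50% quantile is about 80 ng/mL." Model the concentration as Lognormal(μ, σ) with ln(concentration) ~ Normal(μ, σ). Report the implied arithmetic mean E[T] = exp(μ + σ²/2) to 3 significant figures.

If T ~ Lognormal(μ,σ) then ln T ~ Normal(μ,σ), so the p-quantile of ln T is μ + z_p·σ.
ln(8.1) = 2.092 and ln(80) = 4.382; z_{0.02} = -2.054, z_{0.5} = 0.
σ = (4.382 − 2.092)/(0 − (-2.054)) = 1.115.
μ = 2.092 − (-2.054)·1.115 = 4.382.
E[T] = exp(μ + σ²/2) = exp(4.382 + 0.6217) = 149 ng/mL.

E[T] ≈ 149 ng/mL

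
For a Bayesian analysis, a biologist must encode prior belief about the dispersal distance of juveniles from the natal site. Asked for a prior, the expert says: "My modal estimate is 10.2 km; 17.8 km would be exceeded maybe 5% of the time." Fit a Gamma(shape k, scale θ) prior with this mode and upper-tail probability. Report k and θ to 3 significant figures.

Gamma(k,θ) with k>1 has mode (k−1)θ, so θ = 10.2/(k−1).
Need P(X < 17.8) = 0.95 with θ tied to k this way. Start at k = 2, θ = 10.2: P(X<17.8) ≈ 0.521.
Too low — raise k to concentrate. Iterating converges to k ≈ 10.
Then θ = 10.2/(10−1) ≈ 1.13.

k ≈ 10, θ ≈ 1.13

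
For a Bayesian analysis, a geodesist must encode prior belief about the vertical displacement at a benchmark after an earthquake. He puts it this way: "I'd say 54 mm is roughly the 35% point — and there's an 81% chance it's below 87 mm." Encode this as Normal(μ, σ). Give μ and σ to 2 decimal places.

μ = 64.07, σ = 26.12

For Normal(μ,σ), the p-quantile is μ + z_p·σ. Here z_{0.35} = -0.3853, z_{0.81} = 0.8779.
So 54 = μ − 0.3853σ and 87 = μ + 0.8779σ.
Subtracting: σ = (87 − 54)/(0.8779 − (-0.3853)) = 26.12.
Then μ = 54 − (-0.3853)·26.12 = 64.07.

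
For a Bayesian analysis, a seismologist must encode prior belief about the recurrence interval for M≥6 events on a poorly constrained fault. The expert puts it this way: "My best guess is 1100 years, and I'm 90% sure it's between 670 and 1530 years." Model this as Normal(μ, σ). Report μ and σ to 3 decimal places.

μ = 1100.000, σ = 261.421

A symmetric 90% interval runs μ ± z·σ with z = 1.645.
Half-width = 430, so σ = 430/1.645 = 261.421.
μ is the stated best guess, 1100.000.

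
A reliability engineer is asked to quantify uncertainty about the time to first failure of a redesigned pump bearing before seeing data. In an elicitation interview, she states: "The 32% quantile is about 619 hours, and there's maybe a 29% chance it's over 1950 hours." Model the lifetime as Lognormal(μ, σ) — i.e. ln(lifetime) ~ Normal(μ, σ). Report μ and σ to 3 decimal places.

μ ≈ 6.954, σ ≈ 1.124

If T ~ Lognormal(μ,σ) then ln T ~ Normal(μ,σ), so the p-quantile of ln T is μ + z_p·σ.
ln(619) = 6.428 and ln(1950) = 7.576; z_{0.32} = -0.4677, z_{0.71} = 0.5534.
σ = (7.576 − 6.428)/(0.5534 − (-0.4677)) = 1.124.
μ = 6.428 − (-0.4677)·1.124 = 6.954.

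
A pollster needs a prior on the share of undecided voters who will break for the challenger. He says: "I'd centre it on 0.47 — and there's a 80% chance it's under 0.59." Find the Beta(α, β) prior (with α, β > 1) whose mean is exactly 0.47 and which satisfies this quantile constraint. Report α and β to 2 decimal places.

α ≈ 5.78, β ≈ 6.51

With mean 0.47 fixed, write α = 0.47s, β = 0.53s where s = α+β.
Need P(θ < 0.59) = 0.8 under Beta(0.47s, 0.53s). Normal approximation: (q−m)/√(m(1−m)/s) ≈ z_{0.8} = 0.842, so s ≈ 0.47·0.53·(0.842)²/(0.59−0.47)² = 12.3.
At s = 12.3: P(θ<0.59) ≈ 0.800. Adjusting to match 0.8 gives s ≈ 12.29.
So α = 0.47·12.29 ≈ 5.78, β = 0.53·12.29 ≈ 6.51.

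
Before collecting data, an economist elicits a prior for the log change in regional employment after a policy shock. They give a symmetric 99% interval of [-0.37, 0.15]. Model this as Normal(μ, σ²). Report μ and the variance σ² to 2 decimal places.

A symmetric 99% interval runs μ ± z·σ with z = 2.576.
Half-width = 0.26, so σ = 0.26/2.576 = 0.101 and σ² = 0.01.
μ is the interval midpoint, -0.11.

μ = -0.11, σ² = 0.01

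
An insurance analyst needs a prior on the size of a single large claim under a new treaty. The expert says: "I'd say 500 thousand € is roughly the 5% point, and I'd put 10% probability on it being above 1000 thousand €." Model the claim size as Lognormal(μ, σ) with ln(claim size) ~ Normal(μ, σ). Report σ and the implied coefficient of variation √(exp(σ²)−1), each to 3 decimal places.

σ ≈ 0.237, CV ≈ 0.240

If T ~ Lognormal(μ,σ) then ln T ~ Normal(μ,σ), so the p-quantile of ln T is μ + z_p·σ.
ln(500) = 6.215 and ln(1000) = 6.908; z_{0.05} = -1.645, z_{0.9} = 1.282.
σ = (6.908 − 6.215)/(1.282 − (-1.645)) = 0.237.
μ = 6.215 − (-1.645)·0.237 = 6.604.
CV = √(exp(σ²)−1) = √(exp(0.0561)−1) = 0.240.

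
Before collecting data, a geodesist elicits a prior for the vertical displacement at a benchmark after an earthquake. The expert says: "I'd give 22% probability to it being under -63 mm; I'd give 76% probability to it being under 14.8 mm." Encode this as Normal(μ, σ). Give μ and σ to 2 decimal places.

μ = -22.37, σ = 52.62

The p-quantile of Normal(μ,σ) is μ + z_p·σ, with z_{0.22} = -0.7722 and z_{0.76} = 0.7063.
Eliminate σ: μ = (z₂·x₁ − z₁·x₂)/(z₂ − z₁) = (0.7063·-63 − (-0.7722)·14.8)/1.478 = -22.37.
Then σ = (x₂ − x₁)/(z₂ − z₁) = (14.8 − -63)/1.478 = 52.62.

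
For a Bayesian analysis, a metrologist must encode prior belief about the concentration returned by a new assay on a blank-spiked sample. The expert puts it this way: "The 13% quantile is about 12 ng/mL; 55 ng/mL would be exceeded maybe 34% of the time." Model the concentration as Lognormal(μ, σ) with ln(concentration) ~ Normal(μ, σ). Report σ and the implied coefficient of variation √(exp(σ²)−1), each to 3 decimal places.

σ ≈ 0.989, CV ≈ 1.289

If T ~ Lognormal(μ,σ) then ln T ~ Normal(μ,σ), so the p-quantile of ln T is μ + z_p·σ.
ln(12) = 2.485 and ln(55) = 4.007; z_{0.13} = -1.126, z_{0.66} = 0.4125.
σ = (4.007 − 2.485)/(0.4125 − (-1.126)) = 0.989.
μ = 2.485 − (-1.126)·0.989 = 3.599.
CV = √(exp(σ²)−1) = √(exp(0.9788)−1) = 1.289.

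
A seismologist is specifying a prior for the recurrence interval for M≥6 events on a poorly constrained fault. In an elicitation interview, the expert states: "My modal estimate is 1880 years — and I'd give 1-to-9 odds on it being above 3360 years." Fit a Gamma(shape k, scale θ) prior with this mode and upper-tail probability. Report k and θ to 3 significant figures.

Gamma(k,θ) with k>1 has mode (k−1)θ, so θ = 1880/(k−1).
Need P(X < 3360) = 0.9 with θ tied to k this way. Start at k = 2, θ = 1880: P(X<3360) ≈ 0.533.
Too low — raise k to concentrate. Iterating converges to k ≈ 6.64.
Then θ = 1880/(6.64−1) ≈ 333.

k ≈ 6.64, θ ≈ 333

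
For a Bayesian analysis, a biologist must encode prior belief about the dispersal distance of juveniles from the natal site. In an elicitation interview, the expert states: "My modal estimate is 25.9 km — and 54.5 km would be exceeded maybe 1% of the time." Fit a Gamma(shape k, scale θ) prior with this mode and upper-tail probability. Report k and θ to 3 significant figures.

k ≈ 9.79, θ ≈ 2.95

Gamma(k,θ) with k>1 has mode (k−1)θ, so θ = 25.9/(k−1).
Need P(X < 54.5) = 0.99 with θ tied to k this way. Start at k = 2, θ = 25.9: P(X<54.5) ≈ 0.621.
Too low — raise k to concentrate. Iterating converges to k ≈ 9.79.
Then θ = 25.9/(9.79−1) ≈ 2.95.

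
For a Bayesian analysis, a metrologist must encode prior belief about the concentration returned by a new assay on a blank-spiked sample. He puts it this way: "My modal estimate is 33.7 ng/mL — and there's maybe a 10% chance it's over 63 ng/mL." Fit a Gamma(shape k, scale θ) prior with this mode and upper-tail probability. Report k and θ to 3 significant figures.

Gamma(k,θ) with k>1 has mode (k−1)θ, so θ = 33.7/(k−1).
Need P(X < 63) = 0.9 with θ tied to k this way. Start at k = 2, θ = 33.7: P(X<63) ≈ 0.558.
Too low — raise k to concentrate. Iterating converges to k ≈ 5.88.
Then θ = 33.7/(5.88−1) ≈ 6.91.

k ≈ 5.88, θ ≈ 6.91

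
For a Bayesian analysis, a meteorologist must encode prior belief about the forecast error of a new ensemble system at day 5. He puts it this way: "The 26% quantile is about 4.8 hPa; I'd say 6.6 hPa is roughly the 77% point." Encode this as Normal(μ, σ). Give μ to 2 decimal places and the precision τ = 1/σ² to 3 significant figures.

μ = 5.64, τ = 0.59

For Normal(μ,σ), the p-quantile is μ + z_p·σ. Here z_{0.26} = -0.6433, z_{0.77} = 0.7388.
So 4.8 = μ − 0.6433σ and 6.6 = μ + 0.7388σ.
Subtracting: σ = (6.6 − 4.8)/(0.7388 − (-0.6433)) = 1.30.
Then μ = 4.8 − (-0.6433)·1.30 = 5.64.
Precision τ = 1/σ² = 1/1.302² = 0.59.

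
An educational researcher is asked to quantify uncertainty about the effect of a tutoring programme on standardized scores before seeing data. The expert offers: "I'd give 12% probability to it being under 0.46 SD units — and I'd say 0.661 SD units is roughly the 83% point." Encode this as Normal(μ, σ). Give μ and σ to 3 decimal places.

For Normal(μ,σ), the p-quantile is μ + z_p·σ. Here z_{0.12} = -1.175, z_{0.83} = 0.9542.
So 0.46 = μ − 1.175σ and 0.661 = μ + 0.9542σ.
Subtracting: σ = (0.661 − 0.46)/(0.9542 − (-1.175)) = 0.094.
Then μ = 0.46 − (-1.175)·0.094 = 0.571.

μ = 0.571, σ = 0.094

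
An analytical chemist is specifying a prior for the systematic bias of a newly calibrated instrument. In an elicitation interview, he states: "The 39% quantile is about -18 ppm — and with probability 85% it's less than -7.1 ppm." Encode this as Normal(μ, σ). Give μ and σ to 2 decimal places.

μ = -15.69, σ = 8.28

The p-quantile of Normal(μ,σ) is μ + z_p·σ, with z_{0.39} = -0.2793 and z_{0.85} = 1.036.
Eliminate σ: μ = (z₂·x₁ − z₁·x₂)/(z₂ − z₁) = (1.036·-18 − (-0.2793)·-7.1)/1.316 = -15.69.
Then σ = (x₂ − x₁)/(z₂ − z₁) = (-7.1 − -18)/1.316 = 8.28.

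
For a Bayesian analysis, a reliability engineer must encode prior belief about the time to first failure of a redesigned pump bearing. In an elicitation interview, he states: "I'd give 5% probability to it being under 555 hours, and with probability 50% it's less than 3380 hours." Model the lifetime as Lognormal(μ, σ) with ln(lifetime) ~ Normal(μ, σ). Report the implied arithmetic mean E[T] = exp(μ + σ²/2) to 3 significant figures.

If T ~ Lognormal(μ,σ) then ln T ~ Normal(μ,σ), so the p-quantile of ln T is μ + z_p·σ.
ln(555) = 6.319 and ln(3380) = 8.126; z_{0.05} = -1.645, z_{0.5} = 0.
σ = (8.126 − 6.319)/(0 − (-1.645)) = 1.098.
μ = 6.319 − (-1.645)·1.098 = 8.126.
E[T] = exp(μ + σ²/2) = exp(8.126 + 0.6032) = 6180 hours.

E[T] ≈ 6180 hours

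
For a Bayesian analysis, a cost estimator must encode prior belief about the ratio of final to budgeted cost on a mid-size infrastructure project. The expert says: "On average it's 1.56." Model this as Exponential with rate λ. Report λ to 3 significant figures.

Exponential mean = 1/λ, so λ = 1/1.56 = 0.641.

λ ≈ 0.641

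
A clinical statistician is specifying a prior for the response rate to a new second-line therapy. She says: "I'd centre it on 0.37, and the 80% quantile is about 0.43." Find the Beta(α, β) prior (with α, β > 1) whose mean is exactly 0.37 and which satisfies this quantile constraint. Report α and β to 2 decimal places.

α ≈ 16.68, β ≈ 28.40

With mean 0.37 fixed, write α = 0.37s, β = 0.63s where s = α+β.
Need P(θ < 0.43) = 0.8 under Beta(0.37s, 0.63s). Normal approximation: (q−m)/√(m(1−m)/s) ≈ z_{0.8} = 0.842, so s ≈ 0.37·0.63·(0.842)²/(0.43−0.37)² = 45.9.
At s = 45.9: P(θ<0.43) ≈ 0.802. Adjusting to match 0.8 gives s ≈ 45.08.
So α = 0.37·45.08 ≈ 16.68, β = 0.63·45.08 ≈ 28.40.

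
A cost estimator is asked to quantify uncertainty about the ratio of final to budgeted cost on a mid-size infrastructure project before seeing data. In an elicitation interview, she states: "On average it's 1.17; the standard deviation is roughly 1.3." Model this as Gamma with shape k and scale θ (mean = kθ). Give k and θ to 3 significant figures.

k ≈ 0.81, θ ≈ 1.44

For Gamma(k, scale θ): mean = kθ, variance = kθ², so CV = 1/√k.
CV = SD/mean = 1.3/1.17 = 1.111, hence k = 1/CV² = 0.81.
Then θ = mean/k = 1.17/0.81 = 1.44.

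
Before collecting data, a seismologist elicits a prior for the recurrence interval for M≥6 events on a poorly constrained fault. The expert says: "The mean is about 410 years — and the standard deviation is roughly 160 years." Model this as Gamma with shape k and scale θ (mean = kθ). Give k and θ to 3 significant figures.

For Gamma(k, scale θ): mean = kθ, variance = kθ², so CV = 1/√k.
CV = SD/mean = 160/410 = 0.3902, hence k = 1/CV² = 6.57.
Then θ = mean/k = 410/6.57 = 62.4.

k ≈ 6.57, θ ≈ 62.4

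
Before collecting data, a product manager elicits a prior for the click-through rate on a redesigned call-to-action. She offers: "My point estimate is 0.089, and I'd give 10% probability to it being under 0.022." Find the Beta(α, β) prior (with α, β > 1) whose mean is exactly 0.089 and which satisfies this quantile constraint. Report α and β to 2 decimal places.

α ≈ 1.75, β ≈ 17.91

With mean 0.089 fixed, write α = 0.089s, β = 0.911s where s = α+β.
Need P(θ < 0.022) = 0.1 under Beta(0.089s, 0.911s). Normal approximation: (q−m)/√(m(1−m)/s) ≈ z_{0.1} = -1.28, so s ≈ 0.089·0.911·(-1.28)²/(0.022−0.089)² = 29.7.
At s = 29.7: P(θ<0.022) ≈ 0.047. Adjusting to match 0.1 gives s ≈ 19.65.
So α = 0.089·19.65 ≈ 1.75, β = 0.911·19.65 ≈ 17.91.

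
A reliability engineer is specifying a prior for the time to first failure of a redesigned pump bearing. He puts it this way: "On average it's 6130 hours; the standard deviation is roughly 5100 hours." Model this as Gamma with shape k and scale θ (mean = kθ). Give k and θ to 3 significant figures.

For Gamma(k, scale θ): mean = kθ, variance = kθ², so CV = 1/√k.
CV = SD/mean = 5100/6130 = 0.832, hence k = 1/CV² = 1.44.
Then θ = mean/k = 6130/1.44 = 4240.

k ≈ 1.44, θ ≈ 4240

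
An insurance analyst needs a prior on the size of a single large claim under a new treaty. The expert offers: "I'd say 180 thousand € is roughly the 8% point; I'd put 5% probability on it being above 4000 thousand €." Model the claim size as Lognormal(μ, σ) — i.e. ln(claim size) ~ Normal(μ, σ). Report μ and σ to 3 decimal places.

If T ~ Lognormal(μ,σ) then ln T ~ Normal(μ,σ), so the p-quantile of ln T is μ + z_p·σ.
ln(180) = 5.193 and ln(4000) = 8.294; z_{0.08} = -1.405, z_{0.95} = 1.645.
σ = (8.294 − 5.193)/(1.645 − (-1.405)) = 1.017.
μ = 5.193 − (-1.405)·1.017 = 6.622.

μ ≈ 6.622, σ ≈ 1.017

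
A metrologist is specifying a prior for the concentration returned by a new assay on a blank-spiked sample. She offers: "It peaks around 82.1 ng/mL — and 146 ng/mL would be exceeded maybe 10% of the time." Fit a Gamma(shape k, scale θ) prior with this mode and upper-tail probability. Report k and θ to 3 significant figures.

k ≈ 6.74, θ ≈ 14.3

Gamma(k,θ) with k>1 has mode (k−1)θ, so θ = 82.1/(k−1).
Need P(X < 146) = 0.9 with θ tied to k this way. Start at k = 2, θ = 82.1: P(X<146) ≈ 0.531.
Too low — raise k to concentrate. Iterating converges to k ≈ 6.74.
Then θ = 82.1/(6.74−1) ≈ 14.3.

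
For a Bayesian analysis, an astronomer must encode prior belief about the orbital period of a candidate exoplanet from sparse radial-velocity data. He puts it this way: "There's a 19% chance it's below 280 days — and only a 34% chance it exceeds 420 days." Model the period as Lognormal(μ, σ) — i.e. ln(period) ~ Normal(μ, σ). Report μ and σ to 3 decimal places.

μ ≈ 5.911, σ ≈ 0.314

If T ~ Lognormal(μ,σ) then ln T ~ Normal(μ,σ), so the p-quantile of ln T is μ + z_p·σ.
ln(280) = 5.635 and ln(420) = 6.04; z_{0.19} = -0.8779, z_{0.66} = 0.4125.
σ = (6.04 − 5.635)/(0.4125 − (-0.8779)) = 0.314.
μ = 5.635 − (-0.8779)·0.314 = 5.911.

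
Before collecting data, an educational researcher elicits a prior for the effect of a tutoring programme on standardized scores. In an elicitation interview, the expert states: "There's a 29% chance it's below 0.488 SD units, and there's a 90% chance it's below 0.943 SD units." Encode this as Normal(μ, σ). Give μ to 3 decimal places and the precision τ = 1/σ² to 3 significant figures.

μ = 0.625, τ = 16.3

The p-quantile of Normal(μ,σ) is μ + z_p·σ, with z_{0.29} = -0.5534 and z_{0.9} = 1.282.
Eliminate σ: μ = (z₂·x₁ − z₁·x₂)/(z₂ − z₁) = (1.282·0.488 − (-0.5534)·0.943)/1.835 = 0.625.
Then σ = (x₂ − x₁)/(z₂ − z₁) = (0.943 − 0.488)/1.835 = 0.248.
Precision τ = 1/σ² = 1/0.248² = 16.3.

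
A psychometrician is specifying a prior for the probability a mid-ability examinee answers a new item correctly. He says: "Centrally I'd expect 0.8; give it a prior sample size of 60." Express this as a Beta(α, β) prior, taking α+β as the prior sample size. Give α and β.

α = 48, β = 12

Under the effective-sample-size interpretation, Beta(α, β) has prior mean α/(α+β) and prior sample size α+β.
So α+β = 60 and α/(α+β) = 0.8, giving α = 0.8·60 = 48 and β = 60 − 48 = 12.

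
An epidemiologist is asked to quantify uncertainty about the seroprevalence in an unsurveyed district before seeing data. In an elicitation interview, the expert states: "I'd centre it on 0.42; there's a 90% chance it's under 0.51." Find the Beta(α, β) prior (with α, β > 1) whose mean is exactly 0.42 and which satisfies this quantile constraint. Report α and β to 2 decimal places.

With mean 0.42 fixed, write α = 0.42s, β = 0.58s where s = α+β.
Need P(θ < 0.51) = 0.9 under Beta(0.42s, 0.58s). Normal approximation: (q−m)/√(m(1−m)/s) ≈ z_{0.9} = 1.28, so s ≈ 0.42·0.58·(1.28)²/(0.51−0.42)² = 49.4.
At s = 49.4: P(θ<0.51) ≈ 0.899. Adjusting to match 0.9 gives s ≈ 49.82.
So α = 0.42·49.82 ≈ 20.92, β = 0.58·49.82 ≈ 28.89.

α ≈ 20.92, β ≈ 28.89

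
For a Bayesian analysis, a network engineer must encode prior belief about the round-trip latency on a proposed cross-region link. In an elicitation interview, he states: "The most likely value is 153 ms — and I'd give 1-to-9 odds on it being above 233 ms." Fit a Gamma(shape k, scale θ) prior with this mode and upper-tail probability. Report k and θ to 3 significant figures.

k ≈ 11.5, θ ≈ 14.5

Gamma(k,θ) with k>1 has mode (k−1)θ, so θ = 153/(k−1).
Need P(X < 233) = 0.9 with θ tied to k this way. Start at k = 2, θ = 153: P(X<233) ≈ 0.450.
Too low — raise k to concentrate. Iterating converges to k ≈ 11.5.
Then θ = 153/(11.5−1) ≈ 14.5.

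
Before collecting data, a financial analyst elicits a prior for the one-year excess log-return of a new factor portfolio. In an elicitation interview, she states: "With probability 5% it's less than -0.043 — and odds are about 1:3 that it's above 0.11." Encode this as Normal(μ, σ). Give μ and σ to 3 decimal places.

For Normal(μ,σ), the p-quantile is μ + z_p·σ. Here z_{0.05} = -1.645, z_{0.75} = 0.6745.
So -0.043 = μ − 1.645σ and 0.11 = μ + 0.6745σ.
Subtracting: σ = (0.11 − -0.043)/(0.6745 − (-1.645)) = 0.066.
Then μ = -0.043 − (-1.645)·0.066 = 0.066.

μ = 0.066, σ = 0.066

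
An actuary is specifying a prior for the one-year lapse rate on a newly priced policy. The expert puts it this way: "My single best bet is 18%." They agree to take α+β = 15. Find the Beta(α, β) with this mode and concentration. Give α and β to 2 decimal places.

For α,β > 1 the Beta mode is (α−1)/(α+β−2). With α+β = 15, the mode is (α−1)/13.
Set (α−1)/13 = 0.18 → α = 1 + 0.18·13 = 3.34.
β = 15 − α = 11.66.

α = 3.34, β = 11.66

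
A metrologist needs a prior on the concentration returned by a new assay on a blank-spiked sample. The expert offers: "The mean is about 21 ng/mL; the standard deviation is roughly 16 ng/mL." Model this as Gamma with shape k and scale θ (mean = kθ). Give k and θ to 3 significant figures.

k ≈ 1.72, θ ≈ 12.2

For Gamma(k, scale θ): mean = kθ, variance = kθ², so CV = 1/√k.
CV = SD/mean = 16/21 = 0.7619, hence k = 1/CV² = 1.72.
Then θ = mean/k = 21/1.72 = 12.2.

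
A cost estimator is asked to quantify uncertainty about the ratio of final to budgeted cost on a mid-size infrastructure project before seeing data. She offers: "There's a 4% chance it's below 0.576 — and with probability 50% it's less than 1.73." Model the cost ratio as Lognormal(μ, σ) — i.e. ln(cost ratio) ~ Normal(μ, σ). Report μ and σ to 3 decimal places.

If T ~ Lognormal(μ,σ) then ln T ~ Normal(μ,σ), so the p-quantile of ln T is μ + z_p·σ.
ln(0.576) = -0.5516 and ln(1.73) = 0.5481; z_{0.04} = -1.751, z_{0.5} = 0.
σ = (0.5481 − -0.5516)/(0 − (-1.751)) = 0.628.
μ = -0.5516 − (-1.751)·0.628 = 0.548.

μ ≈ 0.548, σ ≈ 0.628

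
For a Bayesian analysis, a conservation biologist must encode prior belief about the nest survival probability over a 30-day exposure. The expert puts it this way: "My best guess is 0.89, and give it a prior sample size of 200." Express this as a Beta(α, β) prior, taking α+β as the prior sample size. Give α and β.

α = 178, β = 22

Under the effective-sample-size interpretation, Beta(α, β) has prior mean α/(α+β) and prior sample size α+β.
So α+β = 200 and α/(α+β) = 0.89, giving α = 0.89·200 = 178 and β = 200 − 178 = 22.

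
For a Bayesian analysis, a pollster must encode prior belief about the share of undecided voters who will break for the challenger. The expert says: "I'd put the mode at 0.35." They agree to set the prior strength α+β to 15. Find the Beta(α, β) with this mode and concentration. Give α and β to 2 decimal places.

α = 5.55, β = 9.45

For α,β > 1 the Beta mode is (α−1)/(α+β−2). With α+β = 15, the mode is (α−1)/13.
Set (α−1)/13 = 0.35 → α = 1 + 0.35·13 = 5.55.
β = 15 − α = 9.45.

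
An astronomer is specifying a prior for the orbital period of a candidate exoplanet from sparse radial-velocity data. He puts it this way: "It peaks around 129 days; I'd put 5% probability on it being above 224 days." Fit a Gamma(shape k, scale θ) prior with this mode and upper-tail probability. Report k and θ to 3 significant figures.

k ≈ 10.2, θ ≈ 14.1

Gamma(k,θ) with k>1 has mode (k−1)θ, so θ = 129/(k−1).
Need P(X < 224) = 0.95 with θ tied to k this way. Start at k = 2, θ = 129: P(X<224) ≈ 0.518.
Too low — raise k to concentrate. Iterating converges to k ≈ 10.2.
Then θ = 129/(10.2−1) ≈ 14.1.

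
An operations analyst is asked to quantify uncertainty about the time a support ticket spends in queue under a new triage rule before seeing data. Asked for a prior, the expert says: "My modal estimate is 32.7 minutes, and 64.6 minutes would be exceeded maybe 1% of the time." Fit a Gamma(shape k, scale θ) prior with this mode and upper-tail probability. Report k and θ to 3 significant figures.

k ≈ 11.6, θ ≈ 3.08

Gamma(k,θ) with k>1 has mode (k−1)θ, so θ = 32.7/(k−1).
Need P(X < 64.6) = 0.99 with θ tied to k this way. Start at k = 2, θ = 32.7: P(X<64.6) ≈ 0.587.
Too low — raise k to concentrate. Iterating converges to k ≈ 11.6.
Then θ = 32.7/(11.6−1) ≈ 3.08.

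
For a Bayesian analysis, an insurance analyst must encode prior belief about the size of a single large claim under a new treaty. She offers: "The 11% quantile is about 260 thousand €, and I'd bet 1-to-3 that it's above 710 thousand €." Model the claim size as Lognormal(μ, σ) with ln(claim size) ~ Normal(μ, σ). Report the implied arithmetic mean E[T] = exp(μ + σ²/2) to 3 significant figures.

E[T] ≈ 572 thousand €

If T ~ Lognormal(μ,σ) then ln T ~ Normal(μ,σ), so the p-quantile of ln T is μ + z_p·σ.
ln(260) = 5.561 and ln(710) = 6.565; z_{0.11} = -1.227, z_{0.75} = 0.6745.
σ = (6.565 − 5.561)/(0.6745 − (-1.227)) = 0.528.
μ = 5.561 − (-1.227)·0.528 = 6.209.
E[T] = exp(μ + σ²/2) = exp(6.209 + 0.1396) = 572 thousand €.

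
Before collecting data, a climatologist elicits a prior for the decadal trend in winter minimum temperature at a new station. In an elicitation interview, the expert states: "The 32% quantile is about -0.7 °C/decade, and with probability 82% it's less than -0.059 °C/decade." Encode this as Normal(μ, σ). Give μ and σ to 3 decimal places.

μ = -0.483, σ = 0.463

The p-quantile of Normal(μ,σ) is μ + z_p·σ, with z_{0.32} = -0.4677 and z_{0.82} = 0.9154.
Eliminate σ: μ = (z₂·x₁ − z₁·x₂)/(z₂ − z₁) = (0.9154·-0.7 − (-0.4677)·-0.059)/1.383 = -0.483.
Then σ = (x₂ − x₁)/(z₂ − z₁) = (-0.059 − -0.7)/1.383 = 0.463.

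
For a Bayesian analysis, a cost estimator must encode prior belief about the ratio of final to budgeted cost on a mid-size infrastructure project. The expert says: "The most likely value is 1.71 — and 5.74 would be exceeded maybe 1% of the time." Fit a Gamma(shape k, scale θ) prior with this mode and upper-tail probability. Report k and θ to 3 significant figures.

k ≈ 3.99, θ ≈ 0.573

Gamma(k,θ) with k>1 has mode (k−1)θ, so θ = 1.71/(k−1).
Need P(X < 5.74) = 0.99 with θ tied to k this way. Start at k = 2, θ = 1.71: P(X<5.74) ≈ 0.848.
Too low — raise k to concentrate. Iterating converges to k ≈ 3.99.
Then θ = 1.71/(3.99−1) ≈ 0.573.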